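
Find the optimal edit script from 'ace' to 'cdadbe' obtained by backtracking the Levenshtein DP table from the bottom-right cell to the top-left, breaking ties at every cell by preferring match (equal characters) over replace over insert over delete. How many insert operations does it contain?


Edit distance = 4. Backtracking from cell (3, 6) with preference match > replace > insert > delete,
then listing the resulting alignment 'ace' -> 'cdadbe' left to right:
  Step 1: insert 'c' [insertion #1]
  Step 2: insert 'd' [insertion #2]
  Step 3: keep 'a'
  Step 4: insert 'd' [insertion #3]
  Step 5: replace c->b
  Step 6: keep 'e'
Total insertions: 3

3


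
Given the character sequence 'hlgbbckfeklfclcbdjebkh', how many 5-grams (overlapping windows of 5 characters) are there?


String 'hlgbbckfeklfclcbdjebkh' has length L = 22.
Number of overlapping n-grams = L - n + 1
Substituting: 22 - 5 + 1 = 18

18


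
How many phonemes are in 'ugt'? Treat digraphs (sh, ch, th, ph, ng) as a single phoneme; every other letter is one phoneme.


Parsing 'ugt' greedily, digraphs first:
  'u' -> vowel phoneme (phonemes so far: 1)
  'g' -> consonant phoneme (phonemes so far: 2)
  't' -> consonant phoneme (phonemes so far: 3)
Total phonemes: 3

3


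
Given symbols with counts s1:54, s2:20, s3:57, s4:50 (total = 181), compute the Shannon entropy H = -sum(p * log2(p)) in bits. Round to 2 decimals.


Computing entropy H = -sum(p_i * log2(p_i)):
  s1: p = 54/181 = 0.2983, -p*log2(p) = 0.5206
  s2: p = 20/181 = 0.1105, -p*log2(p) = 0.3512
  s3: p = 57/181 = 0.3149, -p*log2(p) = 0.5250
  s4: p = 50/181 = 0.2762, -p*log2(p) = 0.5127
H = sum of terms = 1.9095
Rounded to 2 decimals: 1.91

1.91


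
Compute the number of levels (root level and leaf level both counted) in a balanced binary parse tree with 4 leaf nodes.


In a balanced binary tree with n leaves the deepest leaf is ceil(log2(n)) edges below the root,
so counting node levels inclusive of root and leaves gives ceil(log2(n)) + 1 levels.
log2(4) = 2.0000
ceil(2.0000) = 2
levels = 2 + 1 = 3

3


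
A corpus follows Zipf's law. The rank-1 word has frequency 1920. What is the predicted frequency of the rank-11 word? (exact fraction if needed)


Zipf's law: freq(rank) = f1 / rank
f1 = 1920, rank = 11
freq = 1920 / 11
GCD(1920, 11) = 1
Simplified: 1920/11

1920/11


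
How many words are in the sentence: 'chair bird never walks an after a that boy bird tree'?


Counting words by splitting on spaces:
  Word 1: 'chair'
  Word 2: 'bird'
  Word 3: 'never'
  Word 4: 'walks'
  Word 5: 'an'
  Word 6: 'after'
  Word 7: 'a'
  Word 8: 'that'
  Word 9: 'boy'
  Word 10: 'bird'
  Word 11: 'tree'
Total words: 11

11


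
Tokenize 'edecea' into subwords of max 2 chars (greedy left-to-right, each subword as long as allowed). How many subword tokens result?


'edecea' has 6 characters.
Chunking with max size 2:
  Chunk 1: 'ed' (positions 0-1)
  Chunk 2: 'ec' (positions 2-3)
  Chunk 3: 'ea' (positions 4-5)
Total chunks: ceil(6 / 2) = 3

3


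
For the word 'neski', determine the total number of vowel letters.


Scanning each character of 'neski':
  Position 1: 'n' -> consonant (running count: 0)
  Position 2: 'e' -> vowel (running count: 1)
  Position 3: 's' -> consonant (running count: 1)
  Position 4: 'k' -> consonant (running count: 1)
  Position 5: 'i' -> vowel (running count: 2)
Total vowels: 2

2


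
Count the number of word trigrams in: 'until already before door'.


Word trigrams from [4] words:
  Trigram 1: (until already before)
  Trigram 2: (already before door)
Total word trigrams: 4 - 2 = 2

2


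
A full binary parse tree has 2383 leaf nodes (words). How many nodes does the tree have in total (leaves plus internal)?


Leaf nodes (terminals): 2383
Internal nodes = n - 1 = 2383 - 1 = 2382
Total = leaves + internal = 2383 + 2382 = 4765

4765


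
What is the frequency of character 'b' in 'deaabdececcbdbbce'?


Scanning 'deaabdececcbdbbce' for 'b':
  Position 4: 'b' -> MATCH (count: 1)
  Position 11: 'b' -> MATCH (count: 2)
  Position 13: 'b' -> MATCH (count: 3)
  Position 14: 'b' -> MATCH (count: 4)
Total occurrences of 'b': 4

4


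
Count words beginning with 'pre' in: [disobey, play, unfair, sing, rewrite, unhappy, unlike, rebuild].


Checking each word for prefix 'pre':
  'disobey' -> no (count: 0)
  'play' -> no (count: 0)
  'unfair' -> no (count: 0)
  'sing' -> no (count: 0)
  'rewrite' -> no (count: 0)
  'unhappy' -> no (count: 0)
  'unlike' -> no (count: 0)
  'rebuild' -> no (count: 0)
Total with prefix 'pre': 0

0


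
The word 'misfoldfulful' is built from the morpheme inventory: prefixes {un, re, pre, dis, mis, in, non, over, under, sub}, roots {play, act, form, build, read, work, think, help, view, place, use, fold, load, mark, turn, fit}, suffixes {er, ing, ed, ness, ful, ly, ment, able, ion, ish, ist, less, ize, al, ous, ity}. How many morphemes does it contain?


Segmenting 'misfoldfulful' against the inventory:
  'mis' -> prefix (morpheme 1)
  'fold' -> root (morpheme 2)
  'ful' -> suffix (morpheme 3)
  'ful' -> suffix (morpheme 4)
Total morphemes: 4

4


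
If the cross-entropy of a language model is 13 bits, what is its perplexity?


Perplexity formula: PP = 2^H
H = 13
PP = 2^13
PP = 2^13 = 8192

8192


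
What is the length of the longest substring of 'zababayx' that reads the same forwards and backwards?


Scanning 'zababayx' for palindromic substrings.
Substring at positions 1-5: 'ababa'.
Check: reverse('ababa') = 'ababa' -> palindrome confirmed.
Neighbouring characters ('z' / 'y') break symmetry, so it cannot extend further.
No longer palindromic substring exists; longest length = 5

5


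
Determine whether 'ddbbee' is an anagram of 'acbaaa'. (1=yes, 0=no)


Sort characters of 'ddbbee': 'bbddee'
Sort characters of 'acbaaa': 'aaaabc'
Sorted forms differ -> they are NOT anagrams
Result: 0

0


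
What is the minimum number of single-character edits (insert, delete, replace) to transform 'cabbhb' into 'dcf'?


Building DP table for s1='cabbhb' (len 6) and s2='dcf' (len 3):
       d  c  f
    0  1  2  3
  c 1  1  1  2
  a 2  2  2  2
  b 3  3  3  3
  b 4  4  4  4
  h 5  5  5  5
  b 6  6  6  6
Edit distance = dp[6][3] = 6

6


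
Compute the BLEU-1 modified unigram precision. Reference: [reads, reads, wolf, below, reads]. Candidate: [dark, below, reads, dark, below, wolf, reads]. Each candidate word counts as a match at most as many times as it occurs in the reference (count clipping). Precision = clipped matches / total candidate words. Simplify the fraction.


Reference word counts: {'below': 1, 'reads': 3, 'wolf': 1}
Checking each candidate word (with clipping):
  'dark' -> not in reference -> no match (matches: 0)
  'below' -> in reference (ref count 1, used 1/1) -> match (matches: 1)
  'reads' -> in reference (ref count 3, used 1/3) -> match (matches: 2)
  'dark' -> not in reference -> no match (matches: 2)
  'below' -> ref count 1 already used up (1/1) -> clipped, no match (matches: 2)
  'wolf' -> in reference (ref count 1, used 1/1) -> match (matches: 3)
  'reads' -> in reference (ref count 3, used 2/3) -> match (matches: 4)
Clipped matches: 4, Candidate length: 7
Precision = 4/7

4/7


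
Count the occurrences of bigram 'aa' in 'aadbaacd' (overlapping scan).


Scanning 'aadbaacd' for bigram 'aa':
  Position 0: 'aa' -> MATCH
  Position 1: 'ad' -> no
  Position 2: 'db' -> no
  Position 3: 'ba' -> no
  Position 4: 'aa' -> MATCH
  Position 5: 'ac' -> no
  Position 6: 'cd' -> no
Total matches: 2

2


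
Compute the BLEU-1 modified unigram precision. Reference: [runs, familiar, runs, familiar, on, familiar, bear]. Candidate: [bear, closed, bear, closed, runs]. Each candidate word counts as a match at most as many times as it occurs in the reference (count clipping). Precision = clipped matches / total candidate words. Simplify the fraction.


Reference word counts: {'bear': 1, 'familiar': 3, 'on': 1, 'runs': 2}
Checking each candidate word (with clipping):
  'bear' -> in reference (ref count 1, used 1/1) -> match (matches: 1)
  'closed' -> not in reference -> no match (matches: 1)
  'bear' -> ref count 1 already used up (1/1) -> clipped, no match (matches: 1)
  'closed' -> not in reference -> no match (matches: 1)
  'runs' -> in reference (ref count 2, used 1/2) -> match (matches: 2)
Clipped matches: 2, Candidate length: 5
Precision = 2/5

2/5


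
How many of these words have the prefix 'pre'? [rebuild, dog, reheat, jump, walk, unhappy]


Checking each word for prefix 'pre':
  'rebuild' -> no (count: 0)
  'dog' -> no (count: 0)
  'reheat' -> no (count: 0)
  'jump' -> no (count: 0)
  'walk' -> no (count: 0)
  'unhappy' -> no (count: 0)
Total with prefix 'pre': 0

0


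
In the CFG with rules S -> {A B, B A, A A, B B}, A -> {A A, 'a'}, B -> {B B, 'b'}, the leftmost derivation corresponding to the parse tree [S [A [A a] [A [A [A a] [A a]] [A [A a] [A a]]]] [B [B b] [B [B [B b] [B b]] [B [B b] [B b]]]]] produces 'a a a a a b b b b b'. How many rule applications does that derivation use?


Every bracketed nonterminal node [X ...] in the tree is produced by exactly one rule application.
Reading the tree off as a leftmost derivation:
  Step 1: S  =>  A B   (applied S -> A B)
  Step 2: A B  =>  A A B   (applied A -> A A)
  Step 3: A A B  =>  a A B   (applied A -> a)
  Step 4: a A B  =>  a A A B   (applied A -> A A)
  Step 5: a A A B  =>  a A A A B   (applied A -> A A)
  Step 6: a A A A B  =>  a a A A B   (applied A -> a)
  Step 7: a a A A B  =>  a a a A B   (applied A -> a)
  Step 8: a a a A B  =>  a a a A A B   (applied A -> A A)
  Step 9: a a a A A B  =>  a a a a A B   (applied A -> a)
  Step 10: a a a a A B  =>  a a a a a B   (applied A -> a)
  Step 11: a a a a a B  =>  a a a a a B B   (applied B -> B B)
  Step 12: a a a a a B B  =>  a a a a a b B   (applied B -> b)
  Step 13: a a a a a b B  =>  a a a a a b B B   (applied B -> B B)
  Step 14: a a a a a b B B  =>  a a a a a b B B B   (applied B -> B B)
  Step 15: a a a a a b B B B  =>  a a a a a b b B B   (applied B -> b)
  Step 16: a a a a a b b B B  =>  a a a a a b b b B   (applied B -> b)
  Step 17: a a a a a b b b B  =>  a a a a a b b b B B   (applied B -> B B)
  Step 18: a a a a a b b b B B  =>  a a a a a b b b b B   (applied B -> b)
  Step 19: a a a a a b b b b B  =>  a a a a a b b b b b   (applied B -> b)
Final yield: a a a a a b b b b b
Total rewrite steps: 19

19


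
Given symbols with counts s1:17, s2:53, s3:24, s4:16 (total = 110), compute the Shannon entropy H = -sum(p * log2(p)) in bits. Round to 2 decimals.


Computing entropy H = -sum(p_i * log2(p_i)):
  s1: p = 17/110 = 0.1545, -p*log2(p) = 0.4163
  s2: p = 53/110 = 0.4818, -p*log2(p) = 0.5076
  s3: p = 24/110 = 0.2182, -p*log2(p) = 0.4792
  s4: p = 16/110 = 0.1455, -p*log2(p) = 0.4046
H = sum of terms = 1.8077
Rounded to 2 decimals: 1.81

1.81


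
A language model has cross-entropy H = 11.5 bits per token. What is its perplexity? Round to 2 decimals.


Perplexity formula: PP = 2^H
H = 11.5
PP = 2^11.5
Decompose: 2^11.5 = 2^11 * 2^0.5 = 2^11 * sqrt(2)
2^11 = 2048, sqrt(2) ~ 1.4142136
PP ~ 2048 * 1.4142136 = 2896.3094528
Rounded to 2 decimals: 2896.31

2896.31


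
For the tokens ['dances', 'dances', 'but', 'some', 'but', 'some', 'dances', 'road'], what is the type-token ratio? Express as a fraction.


Tokens: 8
Unique types: ('but', 'dances', 'road', 'some') = 4
TTR = 4/8
Simplify: divide both by 4 -> 1/2
TTR = 1/2

1/2


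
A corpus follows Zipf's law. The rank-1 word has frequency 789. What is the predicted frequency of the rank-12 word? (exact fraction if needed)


Zipf's law: freq(rank) = f1 / rank
f1 = 789, rank = 12
freq = 789 / 12
GCD(789, 12) = 3
Simplified: 263/4

263/4


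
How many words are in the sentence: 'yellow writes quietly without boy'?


Counting words by splitting on spaces:
  Word 1: 'yellow'
  Word 2: 'writes'
  Word 3: 'quietly'
  Word 4: 'without'
  Word 5: 'boy'
Total words: 5

5


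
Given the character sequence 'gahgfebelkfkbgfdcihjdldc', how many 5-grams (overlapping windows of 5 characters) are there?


String 'gahgfebelkfkbgfdcihjdldc' has length L = 24.
Number of overlapping n-grams = L - n + 1
Substituting: 24 - 5 + 1 = 20

20


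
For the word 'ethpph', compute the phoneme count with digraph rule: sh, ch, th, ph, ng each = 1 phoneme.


Parsing 'ethpph' greedily, digraphs first:
  'e' -> vowel phoneme (phonemes so far: 1)
  'th' -> digraph (1 consonant phoneme) (phonemes so far: 2)
  'p' -> consonant phoneme (phonemes so far: 3)
  'ph' -> digraph (1 consonant phoneme) (phonemes so far: 4)
Total phonemes: 4

4


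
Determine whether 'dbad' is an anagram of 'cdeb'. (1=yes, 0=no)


Sort characters of 'dbad': 'abdd'
Sort characters of 'cdeb': 'bcde'
Sorted forms differ -> they are NOT anagrams
Result: 0

0


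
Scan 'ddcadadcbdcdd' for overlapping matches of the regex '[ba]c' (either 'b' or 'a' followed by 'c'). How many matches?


Pattern: [ba]c means either 'b' or 'a' followed by 'c'.
Scanning 'ddcadadcbdcdd' position-by-position:
  Pos 0: window 'dd' -> no
  Pos 1: window 'dc' -> no
  Pos 2: window 'ca' -> no
  Pos 3: window 'ad' -> no
  Pos 4: window 'da' -> no
  Pos 5: window 'ad' -> no
  Pos 6: window 'dc' -> no
  Pos 7: window 'cb' -> no
  Pos 8: window 'bd' -> no
  Pos 9: window 'dc' -> no
  Pos 10: window 'cd' -> no
  Pos 11: window 'dd' -> no
  Pos 12: window 'd' -> no
Total matches: 0

0


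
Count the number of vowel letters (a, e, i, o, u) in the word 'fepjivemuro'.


Scanning each character of 'fepjivemuro':
  Position 1: 'f' -> consonant (running count: 0)
  Position 2: 'e' -> vowel (running count: 1)
  Position 3: 'p' -> consonant (running count: 1)
  Position 4: 'j' -> consonant (running count: 1)
  Position 5: 'i' -> vowel (running count: 2)
  Position 6: 'v' -> consonant (running count: 2)
  Position 7: 'e' -> vowel (running count: 3)
  Position 8: 'm' -> consonant (running count: 3)
  Position 9: 'u' -> vowel (running count: 4)
  Position 10: 'r' -> consonant (running count: 4)
  Position 11: 'o' -> vowel (running count: 5)
Total vowels: 5

5


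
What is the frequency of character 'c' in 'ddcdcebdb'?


Scanning 'ddcdcebdb' for 'c':
  Position 2: 'c' -> MATCH (count: 1)
  Position 4: 'c' -> MATCH (count: 2)
Total occurrences of 'c': 2

2


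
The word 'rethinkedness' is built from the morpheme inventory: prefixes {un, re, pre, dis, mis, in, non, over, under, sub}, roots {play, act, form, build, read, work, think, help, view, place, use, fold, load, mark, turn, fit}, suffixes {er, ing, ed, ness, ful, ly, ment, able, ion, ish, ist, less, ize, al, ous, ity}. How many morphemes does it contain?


Segmenting 'rethinkedness' against the inventory:
  're' -> prefix (morpheme 1)
  'think' -> root (morpheme 2)
  'ed' -> suffix (morpheme 3)
  'ness' -> suffix (morpheme 4)
Total morphemes: 4

4


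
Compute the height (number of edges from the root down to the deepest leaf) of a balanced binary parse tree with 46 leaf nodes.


In a balanced binary tree with n leaves the deepest leaf is ceil(log2(n)) edges below the root.
log2(46) = 5.5236
ceil(5.5236) = 6
height (edges) = 6

6


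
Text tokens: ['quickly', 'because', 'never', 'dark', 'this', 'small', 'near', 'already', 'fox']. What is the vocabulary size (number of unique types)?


Listing all tokens and tracking unique types:
  Token 1: 'quickly' -> NEW (unique so far: 1)
  Token 2: 'because' -> NEW (unique so far: 2)
  Token 3: 'never' -> NEW (unique so far: 3)
  Token 4: 'dark' -> NEW (unique so far: 4)
  Token 5: 'this' -> NEW (unique so far: 5)
  Token 6: 'small' -> NEW (unique so far: 6)
  Token 7: 'near' -> NEW (unique so far: 7)
  Token 8: 'already' -> NEW (unique so far: 8)
  Token 9: 'fox' -> NEW (unique so far: 9)
Unique types: ('already', 'because', 'dark', 'fox', 'near', 'never', 'quickly', 'small', 'this')
Vocabulary size: 9

9


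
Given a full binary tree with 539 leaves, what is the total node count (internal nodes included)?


Leaf nodes (terminals): 539
Internal nodes = n - 1 = 539 - 1 = 538
Total = leaves + internal = 539 + 538 = 1077

1077


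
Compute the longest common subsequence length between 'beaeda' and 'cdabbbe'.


DP table for LCS of 'beaeda' and 'cdabbbe':
       c  d  a  b  b  b  e
    0  0  0  0  0  0  0  0
  b 0  0  0  0  1  1  1  1
  e 0  0  0  0  1  1  1  2
  a 0  0  0  1  1  1  1  2
  e 0  0  0  1  1  1  1  2
  d 0  0  1  1  1  1  1  2
  a 0  0  1  2  2  2  2  2
LCS: 'be'
LCS length = 2

2


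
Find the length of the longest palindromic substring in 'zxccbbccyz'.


Scanning 'zxccbbccyz' for palindromic substrings.
Substring at positions 2-7: 'ccbbcc'.
Check: reverse('ccbbcc') = 'ccbbcc' -> palindrome confirmed.
Neighbouring characters ('x' / 'y') break symmetry, so it cannot extend further.
No longer palindromic substring exists; longest length = 6

6


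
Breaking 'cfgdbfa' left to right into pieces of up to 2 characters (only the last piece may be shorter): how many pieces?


'cfgdbfa' has 7 characters.
Chunking with max size 2:
  Chunk 1: 'cf' (positions 0-1)
  Chunk 2: 'gd' (positions 2-3)
  Chunk 3: 'bf' (positions 4-5)
  Chunk 4: 'a' (positions 6-6)
Total chunks: ceil(7 / 2) = 4

4


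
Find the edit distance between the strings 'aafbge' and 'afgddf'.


Building DP table for s1='aafbge' (len 6) and s2='afgddf' (len 6):
       a  f  g  d  d  f
    0  1  2  3  4  5  6
  a 1  0  1  2  3  4  5
  a 2  1  1  2  3  4  5
  f 3  2  1  2  3  4  4
  b 4  3  2  2  3  4  5
  g 5  4  3  2  3  4  5
  e 6  5  4  3  3  4  5
Edit distance = dp[6][6] = 5

5


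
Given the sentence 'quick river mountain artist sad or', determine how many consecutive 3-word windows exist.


Word trigrams from [6] words:
  Trigram 1: (quick river mountain)
  Trigram 2: (river mountain artist)
  Trigram 3: (mountain artist sad)
  Trigram 4: (artist sad or)
Total word trigrams: 6 - 2 = 4

4


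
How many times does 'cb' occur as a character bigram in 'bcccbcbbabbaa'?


Scanning 'bcccbcbbabbaa' for bigram 'cb':
  Position 0: 'bc' -> no
  Position 1: 'cc' -> no
  Position 2: 'cc' -> no
  Position 3: 'cb' -> MATCH
  Position 4: 'bc' -> no
  Position 5: 'cb' -> MATCH
  Position 6: 'bb' -> no
  Position 7: 'ba' -> no
  Position 8: 'ab' -> no
  Position 9: 'bb' -> no
  Position 10: 'ba' -> no
  Position 11: 'aa' -> no
Total matches: 2

2


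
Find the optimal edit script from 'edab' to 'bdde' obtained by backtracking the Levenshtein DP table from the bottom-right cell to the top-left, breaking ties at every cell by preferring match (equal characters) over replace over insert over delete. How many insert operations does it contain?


Edit distance = 3. Backtracking from cell (4, 4) with preference match > replace > insert > delete,
then listing the resulting alignment 'edab' -> 'bdde' left to right:
  Step 1: replace e->b
  Step 2: keep 'd'
  Step 3: replace a->d
  Step 4: replace b->e
Total insertions: 0

0


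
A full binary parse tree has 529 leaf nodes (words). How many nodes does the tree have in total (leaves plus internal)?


Leaf nodes (terminals): 529
Internal nodes = n - 1 = 529 - 1 = 528
Total = leaves + internal = 529 + 528 = 1057

1057


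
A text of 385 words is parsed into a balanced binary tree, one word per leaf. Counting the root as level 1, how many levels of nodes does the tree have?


In a balanced binary tree with n leaves the deepest leaf is ceil(log2(n)) edges below the root,
so counting node levels inclusive of root and leaves gives ceil(log2(n)) + 1 levels.
log2(385) = 8.5887
ceil(8.5887) = 9
levels = 9 + 1 = 10

10


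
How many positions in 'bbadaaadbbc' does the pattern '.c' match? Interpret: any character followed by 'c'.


Pattern: .c means any character followed by 'c'.
Scanning 'bbadaaadbbc' position-by-position:
  Pos 0: window 'bb' -> no
  Pos 1: window 'ba' -> no
  Pos 2: window 'ad' -> no
  Pos 3: window 'da' -> no
  Pos 4: window 'aa' -> no
  Pos 5: window 'aa' -> no
  Pos 6: window 'ad' -> no
  Pos 7: window 'db' -> no
  Pos 8: window 'bb' -> no
  Pos 9: window 'bc' -> MATCH
  Pos 10: window 'c' -> no
Total matches: 1

1


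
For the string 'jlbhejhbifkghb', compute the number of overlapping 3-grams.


String 'jlbhejhbifkghb' has length L = 14.
Number of overlapping n-grams = L - n + 1
Substituting: 14 - 3 + 1 = 12

12


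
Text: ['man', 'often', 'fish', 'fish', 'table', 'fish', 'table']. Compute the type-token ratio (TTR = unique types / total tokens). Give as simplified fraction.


Tokens: 7
Unique types: ('fish', 'man', 'often', 'table') = 4
TTR = 4/7
Already in lowest terms.

4/7


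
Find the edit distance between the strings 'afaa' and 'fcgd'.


Building DP table for s1='afaa' (len 4) and s2='fcgd' (len 4):
       f  c  g  d
    0  1  2  3  4
  a 1  1  2  3  4
  f 2  1  2  3  4
  a 3  2  2  3  4
  a 4  3  3  3  4
Edit distance = dp[4][4] = 4

4


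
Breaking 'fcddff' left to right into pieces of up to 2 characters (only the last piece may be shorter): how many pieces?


'fcddff' has 6 characters.
Chunking with max size 2:
  Chunk 1: 'fc' (positions 0-1)
  Chunk 2: 'dd' (positions 2-3)
  Chunk 3: 'ff' (positions 4-5)
Total chunks: ceil(6 / 2) = 3

3


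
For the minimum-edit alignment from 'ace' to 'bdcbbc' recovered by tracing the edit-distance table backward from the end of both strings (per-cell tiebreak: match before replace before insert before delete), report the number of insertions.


Edit distance = 5. Backtracking from cell (3, 6) with preference match > replace > insert > delete,
then listing the resulting alignment 'ace' -> 'bdcbbc' left to right:
  Step 1: insert 'b' [insertion #1]
  Step 2: replace a->d
  Step 3: keep 'c'
  Step 4: insert 'b' [insertion #2]
  Step 5: insert 'b' [insertion #3]
  Step 6: replace e->c
Total insertions: 3

3


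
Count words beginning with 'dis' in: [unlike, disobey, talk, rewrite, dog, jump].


Checking each word for prefix 'dis':
  'unlike' -> no (count: 0)
  'disobey' -> YES, starts with 'dis' (count: 1)
  'talk' -> no (count: 1)
  'rewrite' -> no (count: 1)
  'dog' -> no (count: 1)
  'jump' -> no (count: 1)
Total with prefix 'dis': 1

1


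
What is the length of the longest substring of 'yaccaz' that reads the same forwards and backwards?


Scanning 'yaccaz' for palindromic substrings.
Substring at positions 1-4: 'acca'.
Check: reverse('acca') = 'acca' -> palindrome confirmed.
Neighbouring characters ('y' / 'z') break symmetry, so it cannot extend further.
No longer palindromic substring exists; longest length = 4

4


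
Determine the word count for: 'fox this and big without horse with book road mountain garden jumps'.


Counting words by splitting on spaces:
  Word 1: 'fox'
  Word 2: 'this'
  Word 3: 'and'
  Word 4: 'big'
  Word 5: 'without'
  Word 6: 'horse'
  Word 7: 'with'
  Word 8: 'book'
  Word 9: 'road'
  Word 10: 'mountain'
  Word 11: 'garden'
  Word 12: 'jumps'
Total words: 12

12


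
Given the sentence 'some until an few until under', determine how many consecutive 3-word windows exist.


Word trigrams from [6] words:
  Trigram 1: (some until an)
  Trigram 2: (until an few)
  Trigram 3: (an few until)
  Trigram 4: (few until under)
Total word trigrams: 6 - 2 = 4

4


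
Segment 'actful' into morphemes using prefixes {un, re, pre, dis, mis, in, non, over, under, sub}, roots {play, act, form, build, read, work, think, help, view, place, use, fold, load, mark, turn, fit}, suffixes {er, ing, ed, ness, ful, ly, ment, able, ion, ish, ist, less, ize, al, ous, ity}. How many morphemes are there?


Segmenting 'actful' against the inventory:
  'act' -> root (morpheme 1)
  'ful' -> suffix (morpheme 2)
Total morphemes: 2

2


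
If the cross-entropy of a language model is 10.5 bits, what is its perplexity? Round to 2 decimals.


Perplexity formula: PP = 2^H
H = 10.5
PP = 2^10.5
Decompose: 2^10.5 = 2^10 * 2^0.5 = 2^10 * sqrt(2)
2^10 = 1024, sqrt(2) ~ 1.4142136
PP ~ 1024 * 1.4142136 = 1448.1547264
Rounded to 2 decimals: 1448.15

1448.15


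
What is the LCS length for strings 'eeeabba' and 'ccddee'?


DP table for LCS of 'eeeabba' and 'ccddee':
       c  c  d  d  e  e
    0  0  0  0  0  0  0
  e 0  0  0  0  0  1  1
  e 0  0  0  0  0  1  2
  e 0  0  0  0  0  1  2
  a 0  0  0  0  0  1  2
  b 0  0  0  0  0  1  2
  b 0  0  0  0  0  1  2
  a 0  0  0  0  0  1  2
LCS: 'ee'
LCS length = 2

2


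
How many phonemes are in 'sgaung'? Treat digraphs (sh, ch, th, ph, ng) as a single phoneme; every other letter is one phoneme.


Parsing 'sgaung' greedily, digraphs first:
  's' -> consonant phoneme (phonemes so far: 1)
  'g' -> consonant phoneme (phonemes so far: 2)
  'a' -> vowel phoneme (phonemes so far: 3)
  'u' -> vowel phoneme (phonemes so far: 4)
  'ng' -> digraph (1 consonant phoneme) (phonemes so far: 5)
Total phonemes: 5

5


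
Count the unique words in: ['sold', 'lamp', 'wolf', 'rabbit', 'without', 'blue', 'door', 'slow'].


Listing all tokens and tracking unique types:
  Token 1: 'sold' -> NEW (unique so far: 1)
  Token 2: 'lamp' -> NEW (unique so far: 2)
  Token 3: 'wolf' -> NEW (unique so far: 3)
  Token 4: 'rabbit' -> NEW (unique so far: 4)
  Token 5: 'without' -> NEW (unique so far: 5)
  Token 6: 'blue' -> NEW (unique so far: 6)
  Token 7: 'door' -> NEW (unique so far: 7)
  Token 8: 'slow' -> NEW (unique so far: 8)
Unique types: ('blue', 'door', 'lamp', 'rabbit', 'slow', 'sold', 'without', 'wolf')
Vocabulary size: 8

8


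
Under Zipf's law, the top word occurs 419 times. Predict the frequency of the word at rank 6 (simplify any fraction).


Zipf's law: freq(rank) = f1 / rank
f1 = 419, rank = 6
freq = 419 / 6
GCD(419, 6) = 1
Simplified: 419/6

419/6


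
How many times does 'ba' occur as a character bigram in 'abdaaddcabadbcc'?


Scanning 'abdaaddcabadbcc' for bigram 'ba':
  Position 0: 'ab' -> no
  Position 1: 'bd' -> no
  Position 2: 'da' -> no
  Position 3: 'aa' -> no
  Position 4: 'ad' -> no
  Position 5: 'dd' -> no
  Position 6: 'dc' -> no
  Position 7: 'ca' -> no
  Position 8: 'ab' -> no
  Position 9: 'ba' -> MATCH
  Position 10: 'ad' -> no
  Position 11: 'db' -> no
  Position 12: 'bc' -> no
  Position 13: 'cc' -> no
Total matches: 1

1


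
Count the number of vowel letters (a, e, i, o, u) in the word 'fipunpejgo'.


Scanning each character of 'fipunpejgo':
  Position 1: 'f' -> consonant (running count: 0)
  Position 2: 'i' -> vowel (running count: 1)
  Position 3: 'p' -> consonant (running count: 1)
  Position 4: 'u' -> vowel (running count: 2)
  Position 5: 'n' -> consonant (running count: 2)
  Position 6: 'p' -> consonant (running count: 2)
  Position 7: 'e' -> vowel (running count: 3)
  Position 8: 'j' -> consonant (running count: 3)
  Position 9: 'g' -> consonant (running count: 3)
  Position 10: 'o' -> vowel (running count: 4)
Total vowels: 4

4


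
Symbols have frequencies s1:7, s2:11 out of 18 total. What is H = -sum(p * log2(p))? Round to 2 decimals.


Computing entropy H = -sum(p_i * log2(p_i)):
  s1: p = 7/18 = 0.3889, -p*log2(p) = 0.5299
  s2: p = 11/18 = 0.6111, -p*log2(p) = 0.4342
H = sum of terms = 0.9641
Rounded to 2 decimals: 0.96

0.96


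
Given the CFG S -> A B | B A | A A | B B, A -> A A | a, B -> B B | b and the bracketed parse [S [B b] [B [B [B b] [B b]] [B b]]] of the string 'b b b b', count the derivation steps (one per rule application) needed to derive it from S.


Every bracketed nonterminal node [X ...] in the tree is produced by exactly one rule application.
Reading the tree off as a leftmost derivation:
  Step 1: S  =>  B B   (applied S -> B B)
  Step 2: B B  =>  b B   (applied B -> b)
  Step 3: b B  =>  b B B   (applied B -> B B)
  Step 4: b B B  =>  b B B B   (applied B -> B B)
  Step 5: b B B B  =>  b b B B   (applied B -> b)
  Step 6: b b B B  =>  b b b B   (applied B -> b)
  Step 7: b b b B  =>  b b b b   (applied B -> b)
Final yield: b b b b
Total rewrite steps: 7

7


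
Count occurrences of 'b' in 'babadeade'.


Scanning 'babadeade' for 'b':
  Position 0: 'b' -> MATCH (count: 1)
  Position 2: 'b' -> MATCH (count: 2)
Total occurrences of 'b': 2

2


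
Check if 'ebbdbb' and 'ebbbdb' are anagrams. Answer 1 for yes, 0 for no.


Sort characters of 'ebbdbb': 'bbbbde'
Sort characters of 'ebbbdb': 'bbbbde'
Sorted forms match -> they ARE anagrams
Result: 1

1


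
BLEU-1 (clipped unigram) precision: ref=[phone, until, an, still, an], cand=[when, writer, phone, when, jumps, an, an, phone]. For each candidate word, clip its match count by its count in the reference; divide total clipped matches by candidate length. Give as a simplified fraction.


Reference word counts: {'an': 2, 'phone': 1, 'still': 1, 'until': 1}
Checking each candidate word (with clipping):
  'when' -> not in reference -> no match (matches: 0)
  'writer' -> not in reference -> no match (matches: 0)
  'phone' -> in reference (ref count 1, used 1/1) -> match (matches: 1)
  'when' -> not in reference -> no match (matches: 1)
  'jumps' -> not in reference -> no match (matches: 1)
  'an' -> in reference (ref count 2, used 1/2) -> match (matches: 2)
  'an' -> in reference (ref count 2, used 2/2) -> match (matches: 3)
  'phone' -> ref count 1 already used up (1/1) -> clipped, no match (matches: 3)
Clipped matches: 3, Candidate length: 8
Precision = 3/8

3/8


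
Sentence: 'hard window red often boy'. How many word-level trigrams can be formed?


Word trigrams from [5] words:
  Trigram 1: (hard window red)
  Trigram 2: (window red often)
  Trigram 3: (red often boy)
Total word trigrams: 5 - 2 = 3

3


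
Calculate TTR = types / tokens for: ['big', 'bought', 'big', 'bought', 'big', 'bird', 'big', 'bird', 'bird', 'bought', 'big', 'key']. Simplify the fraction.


Tokens: 12
Unique types: ('big', 'bird', 'bought', 'key') = 4
TTR = 4/12
Simplify: divide both by 4 -> 1/3
TTR = 1/3

1/3


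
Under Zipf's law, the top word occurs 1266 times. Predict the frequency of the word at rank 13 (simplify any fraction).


Zipf's law: freq(rank) = f1 / rank
f1 = 1266, rank = 13
freq = 1266 / 13
GCD(1266, 13) = 1
Simplified: 1266/13

1266/13


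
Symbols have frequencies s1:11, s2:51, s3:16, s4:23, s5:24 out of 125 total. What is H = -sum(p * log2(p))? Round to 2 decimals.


Computing entropy H = -sum(p_i * log2(p_i)):
  s1: p = 11/125 = 0.0880, -p*log2(p) = 0.3086
  s2: p = 51/125 = 0.4080, -p*log2(p) = 0.5277
  s3: p = 16/125 = 0.1280, -p*log2(p) = 0.3796
  s4: p = 23/125 = 0.1840, -p*log2(p) = 0.4494
  s5: p = 24/125 = 0.1920, -p*log2(p) = 0.4571
H = sum of terms = 2.1224
Rounded to 2 decimals: 2.12

2.12


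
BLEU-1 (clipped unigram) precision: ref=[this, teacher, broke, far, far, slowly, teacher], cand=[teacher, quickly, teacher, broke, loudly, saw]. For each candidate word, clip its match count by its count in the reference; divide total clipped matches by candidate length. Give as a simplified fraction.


Reference word counts: {'broke': 1, 'far': 2, 'slowly': 1, 'teacher': 2, 'this': 1}
Checking each candidate word (with clipping):
  'teacher' -> in reference (ref count 2, used 1/2) -> match (matches: 1)
  'quickly' -> not in reference -> no match (matches: 1)
  'teacher' -> in reference (ref count 2, used 2/2) -> match (matches: 2)
  'broke' -> in reference (ref count 1, used 1/1) -> match (matches: 3)
  'loudly' -> not in reference -> no match (matches: 3)
  'saw' -> not in reference -> no match (matches: 3)
Clipped matches: 3, Candidate length: 6
Precision = 3/6 = 1/2

1/2


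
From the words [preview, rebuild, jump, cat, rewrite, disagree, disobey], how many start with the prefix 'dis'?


Checking each word for prefix 'dis':
  'preview' -> no (count: 0)
  'rebuild' -> no (count: 0)
  'jump' -> no (count: 0)
  'cat' -> no (count: 0)
  'rewrite' -> no (count: 0)
  'disagree' -> YES, starts with 'dis' (count: 1)
  'disobey' -> YES, starts with 'dis' (count: 2)
Total with prefix 'dis': 2

2


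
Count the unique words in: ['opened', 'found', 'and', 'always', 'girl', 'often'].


Listing all tokens and tracking unique types:
  Token 1: 'opened' -> NEW (unique so far: 1)
  Token 2: 'found' -> NEW (unique so far: 2)
  Token 3: 'and' -> NEW (unique so far: 3)
  Token 4: 'always' -> NEW (unique so far: 4)
  Token 5: 'girl' -> NEW (unique so far: 5)
  Token 6: 'often' -> NEW (unique so far: 6)
Unique types: ('always', 'and', 'found', 'girl', 'often', 'opened')
Vocabulary size: 6

6


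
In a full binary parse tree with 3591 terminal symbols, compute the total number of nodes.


Leaf nodes (terminals): 3591
Internal nodes = n - 1 = 3591 - 1 = 3590
Total = leaves + internal = 3591 + 3590 = 7181

7181


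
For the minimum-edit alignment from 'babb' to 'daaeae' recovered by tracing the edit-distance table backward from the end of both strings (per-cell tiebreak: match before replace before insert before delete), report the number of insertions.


Edit distance = 5. Backtracking from cell (4, 6) with preference match > replace > insert > delete,
then listing the resulting alignment 'babb' -> 'daaeae' left to right:
  Step 1: insert 'd' [insertion #1]
  Step 2: replace b->a
  Step 3: keep 'a'
  Step 4: insert 'e' [insertion #2]
  Step 5: replace b->a
  Step 6: replace b->e
Total insertions: 2

2


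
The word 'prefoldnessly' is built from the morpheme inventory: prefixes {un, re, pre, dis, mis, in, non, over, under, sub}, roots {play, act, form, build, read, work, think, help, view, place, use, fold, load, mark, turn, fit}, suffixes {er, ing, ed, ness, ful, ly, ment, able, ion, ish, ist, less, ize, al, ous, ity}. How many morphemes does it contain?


Segmenting 'prefoldnessly' against the inventory:
  'pre' -> prefix (morpheme 1)
  'fold' -> root (morpheme 2)
  'ness' -> suffix (morpheme 3)
  'ly' -> suffix (morpheme 4)
Total morphemes: 4

4


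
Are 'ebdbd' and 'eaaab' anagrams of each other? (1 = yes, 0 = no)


Sort characters of 'ebdbd': 'bbdde'
Sort characters of 'eaaab': 'aaabe'
Sorted forms differ -> they are NOT anagrams
Result: 0

0


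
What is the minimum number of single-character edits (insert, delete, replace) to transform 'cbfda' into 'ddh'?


Building DP table for s1='cbfda' (len 5) and s2='ddh' (len 3):
       d  d  h
    0  1  2  3
  c 1  1  2  3
  b 2  2  2  3
  f 3  3  3  3
  d 4  3  3  4
  a 5  4  4  4
Edit distance = dp[5][3] = 4

4


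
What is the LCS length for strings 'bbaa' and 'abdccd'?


DP table for LCS of 'bbaa' and 'abdccd':
       a  b  d  c  c  d
    0  0  0  0  0  0  0
  b 0  0  1  1  1  1  1
  b 0  0  1  1  1  1  1
  a 0  1  1  1  1  1  1
  a 0  1  1  1  1  1  1
LCS: 'b'
LCS length = 1

1


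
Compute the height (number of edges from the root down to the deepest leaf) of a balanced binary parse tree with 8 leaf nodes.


In a balanced binary tree with n leaves the deepest leaf is ceil(log2(n)) edges below the root.
log2(8) = 3.0000
ceil(3.0000) = 3
height (edges) = 3

3


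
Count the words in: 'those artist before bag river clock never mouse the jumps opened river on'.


Counting words by splitting on spaces:
  Word 1: 'those'
  Word 2: 'artist'
  Word 3: 'before'
  Word 4: 'bag'
  Word 5: 'river'
  Word 6: 'clock'
  Word 7: 'never'
  Word 8: 'mouse'
  Word 9: 'the'
  Word 10: 'jumps'
  Word 11: 'opened'
  Word 12: 'river'
  Word 13: 'on'
Total words: 13

13


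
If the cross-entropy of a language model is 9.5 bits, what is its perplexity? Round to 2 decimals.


Perplexity formula: PP = 2^H
H = 9.5
PP = 2^9.5
Decompose: 2^9.5 = 2^9 * 2^0.5 = 2^9 * sqrt(2)
2^9 = 512, sqrt(2) ~ 1.4142136
PP ~ 512 * 1.4142136 = 724.0773632
Rounded to 2 decimals: 724.08

724.08


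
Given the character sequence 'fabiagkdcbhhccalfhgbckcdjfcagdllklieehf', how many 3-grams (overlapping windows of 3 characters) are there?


String 'fabiagkdcbhhccalfhgbckcdjfcagdllklieehf' has length L = 39.
Number of overlapping n-grams = L - n + 1
Substituting: 39 - 3 + 1 = 37

37


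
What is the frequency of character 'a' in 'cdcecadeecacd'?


Scanning 'cdcecadeecacd' for 'a':
  Position 5: 'a' -> MATCH (count: 1)
  Position 10: 'a' -> MATCH (count: 2)
Total occurrences of 'a': 2

2


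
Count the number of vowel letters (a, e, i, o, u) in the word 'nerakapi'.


Scanning each character of 'nerakapi':
  Position 1: 'n' -> consonant (running count: 0)
  Position 2: 'e' -> vowel (running count: 1)
  Position 3: 'r' -> consonant (running count: 1)
  Position 4: 'a' -> vowel (running count: 2)
  Position 5: 'k' -> consonant (running count: 2)
  Position 6: 'a' -> vowel (running count: 3)
  Position 7: 'p' -> consonant (running count: 3)
  Position 8: 'i' -> vowel (running count: 4)
Total vowels: 4

4


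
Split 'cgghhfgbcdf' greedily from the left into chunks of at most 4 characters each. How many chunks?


'cgghhfgbcdf' has 11 characters.
Chunking with max size 4:
  Chunk 1: 'cggh' (positions 0-3)
  Chunk 2: 'hfgb' (positions 4-7)
  Chunk 3: 'cdf' (positions 8-10)
Total chunks: ceil(11 / 4) = 3

3


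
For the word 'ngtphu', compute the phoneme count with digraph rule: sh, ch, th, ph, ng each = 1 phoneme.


Parsing 'ngtphu' greedily, digraphs first:
  'ng' -> digraph (1 consonant phoneme) (phonemes so far: 1)
  't' -> consonant phoneme (phonemes so far: 2)
  'ph' -> digraph (1 consonant phoneme) (phonemes so far: 3)
  'u' -> vowel phoneme (phonemes so far: 4)
Total phonemes: 4

4


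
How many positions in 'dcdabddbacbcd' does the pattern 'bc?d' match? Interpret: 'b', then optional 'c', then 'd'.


Pattern: bc?d means 'b', then optional 'c', then 'd'.
Scanning 'dcdabddbacbcd' position-by-position:
  Pos 0: window 'dcd' -> no
  Pos 1: window 'cda' -> no
  Pos 2: window 'dab' -> no
  Pos 3: window 'abd' -> no
  Pos 4: window 'bdd' -> MATCH
  Pos 5: window 'ddb' -> no
  Pos 6: window 'dba' -> no
  Pos 7: window 'bac' -> no
  Pos 8: window 'acb' -> no
  Pos 9: window 'cbc' -> no
  Pos 10: window 'bcd' -> MATCH
  Pos 11: window 'cd' -> no
  Pos 12: window 'd' -> no
Total matches: 2

2


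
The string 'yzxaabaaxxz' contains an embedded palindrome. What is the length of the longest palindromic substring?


Scanning 'yzxaabaaxxz' for palindromic substrings.
Substring at positions 2-8: 'xaabaax'.
Check: reverse('xaabaax') = 'xaabaax' -> palindrome confirmed.
Neighbouring characters ('z' / 'x') break symmetry, so it cannot extend further.
No longer palindromic substring exists; longest length = 7

7


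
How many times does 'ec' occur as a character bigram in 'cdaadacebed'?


Scanning 'cdaadacebed' for bigram 'ec':
  Position 0: 'cd' -> no
  Position 1: 'da' -> no
  Position 2: 'aa' -> no
  Position 3: 'ad' -> no
  Position 4: 'da' -> no
  Position 5: 'ac' -> no
  Position 6: 'ce' -> no
  Position 7: 'eb' -> no
  Position 8: 'be' -> no
  Position 9: 'ed' -> no
Total matches: 0

0


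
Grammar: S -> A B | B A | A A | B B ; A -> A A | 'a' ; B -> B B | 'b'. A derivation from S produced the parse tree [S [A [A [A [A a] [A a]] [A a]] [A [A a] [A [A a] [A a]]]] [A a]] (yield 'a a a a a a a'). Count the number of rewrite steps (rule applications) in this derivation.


Every bracketed nonterminal node [X ...] in the tree is produced by exactly one rule application.
Reading the tree off as a leftmost derivation:
  Step 1: S  =>  A A   (applied S -> A A)
  Step 2: A A  =>  A A A   (applied A -> A A)
  Step 3: A A A  =>  A A A A   (applied A -> A A)
  Step 4: A A A A  =>  A A A A A   (applied A -> A A)
  Step 5: A A A A A  =>  a A A A A   (applied A -> a)
  Step 6: a A A A A  =>  a a A A A   (applied A -> a)
  Step 7: a a A A A  =>  a a a A A   (applied A -> a)
  Step 8: a a a A A  =>  a a a A A A   (applied A -> A A)
  Step 9: a a a A A A  =>  a a a a A A   (applied A -> a)
  Step 10: a a a a A A  =>  a a a a A A A   (applied A -> A A)
  Step 11: a a a a A A A  =>  a a a a a A A   (applied A -> a)
  Step 12: a a a a a A A  =>  a a a a a a A   (applied A -> a)
  Step 13: a a a a a a A  =>  a a a a a a a   (applied A -> a)
Final yield: a a a a a a a
Total rewrite steps: 13

13


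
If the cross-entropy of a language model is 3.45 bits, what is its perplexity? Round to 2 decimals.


Perplexity formula: PP = 2^H
H = 3.45
PP = 2^3.45
Decompose: 2^3.45 = 2^3 * 2^0.45
2^3 = 8, 2^0.45 ~ 1.3660403
PP ~ 8 * 1.3660403 = 10.9283224
Rounded to 2 decimals: 10.93

10.93
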